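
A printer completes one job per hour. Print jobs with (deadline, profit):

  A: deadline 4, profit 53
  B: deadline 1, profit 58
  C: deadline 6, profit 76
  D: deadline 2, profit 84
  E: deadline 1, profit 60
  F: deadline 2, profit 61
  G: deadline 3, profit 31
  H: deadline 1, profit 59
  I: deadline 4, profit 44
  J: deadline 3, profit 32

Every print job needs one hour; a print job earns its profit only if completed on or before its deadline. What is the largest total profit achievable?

318

Take jobs in profit order; each goes to the latest open slot no later than its deadline.
Profit order: D=84 C=76 F=61 E=60 H=59 B=58 A=53 I=44 J=32 G=31
Assign: D→slot 2, C→slot 6, F→slot 1, E skipped, H skipped, B skipped, A→slot 4, I→slot 3, J skipped, G skipped.
Slots: [1:F] [2:D] [3:I] [4:A] [6:C]
Profit = 61 + 84 + 44 + 53 + 76 = 318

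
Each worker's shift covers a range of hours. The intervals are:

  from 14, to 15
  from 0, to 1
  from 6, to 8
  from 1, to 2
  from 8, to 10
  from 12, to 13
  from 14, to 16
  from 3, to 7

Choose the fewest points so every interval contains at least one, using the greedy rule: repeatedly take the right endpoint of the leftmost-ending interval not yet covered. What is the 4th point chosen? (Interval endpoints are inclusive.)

13

Sort by right endpoint; whenever an interval is uncovered, place a point at its right end.
Sorted: [0,1] [1,2] [3,7] [6,8] [8,10] [12,13] [14,15] [14,16]
{[0,1],[1,2]} hit by 1; {[3,7],[6,8]} hit by 7; {[8,10]} hit by 10; {[12,13]} hit by 13; {[14,15],[14,16]} hit by 15.
Points: 1, 7, 10, 13, 15 (5 total).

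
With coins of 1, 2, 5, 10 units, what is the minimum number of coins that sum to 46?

6

Use the largest denomination that fits, subtract, and repeat.
46 − 4×10→6 − 1×5→1 − 1×1→0
Total coins = 4 + 1 + 1 = 6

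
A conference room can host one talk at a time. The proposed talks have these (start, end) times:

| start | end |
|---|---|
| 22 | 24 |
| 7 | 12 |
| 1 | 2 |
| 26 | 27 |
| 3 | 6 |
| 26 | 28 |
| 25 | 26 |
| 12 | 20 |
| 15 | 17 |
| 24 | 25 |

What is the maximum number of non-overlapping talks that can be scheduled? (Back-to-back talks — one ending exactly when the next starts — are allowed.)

Greedy by earliest finish: after sorting by end time, pick each interval compatible with the last pick.
Sorted by end: (1,2)  (3,6)  (7,12)  (15,17)  (12,20)  (22,24)  (24,25)  (25,26)  (26,27)  (26,28)
take (1,2); take (3,6); take (7,12); take (15,17); take (22,24); take (24,25); take (25,26); take (26,27); skip (26,28).
Selected 8 talks.

8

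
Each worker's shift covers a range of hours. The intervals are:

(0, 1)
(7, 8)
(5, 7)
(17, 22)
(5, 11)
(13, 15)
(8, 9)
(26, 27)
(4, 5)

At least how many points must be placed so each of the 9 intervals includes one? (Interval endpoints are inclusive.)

6

Process intervals by earliest right end; each time one isn't hit yet, stab at its right endpoint.
By right end: [0,1]  [4,5]  [5,7]  [7,8]  [8,9]  [5,11]  [13,15]  [17,22]  [26,27]
[0,1] uncovered → point at 1; [4,5] uncovered → point at 5; [7,8] uncovered → point at 8; [13,15] uncovered → point at 15; [17,22] uncovered → point at 22; [26,27] uncovered → point at 27.
Points: 1, 5, 8, 15, 22, 27 (6 total).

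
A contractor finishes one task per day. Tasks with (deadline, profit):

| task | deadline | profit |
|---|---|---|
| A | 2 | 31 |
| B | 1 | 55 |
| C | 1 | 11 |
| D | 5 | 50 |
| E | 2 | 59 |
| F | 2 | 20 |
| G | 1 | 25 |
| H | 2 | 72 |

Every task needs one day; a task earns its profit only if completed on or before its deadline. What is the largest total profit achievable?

Sort by profit descending; place each in the latest free slot ≤ its deadline.
By profit: H(d2,72), E(d2,59), B(d1,55), D(d5,50), A(d2,31), G(d1,25), F(d2,20), C(d1,11)
H→slot 2; E→slot 1; B skipped; D→slot 5; A skipped; G skipped; F skipped; C skipped.
Profit = 59 + 72 + 50 = 181

181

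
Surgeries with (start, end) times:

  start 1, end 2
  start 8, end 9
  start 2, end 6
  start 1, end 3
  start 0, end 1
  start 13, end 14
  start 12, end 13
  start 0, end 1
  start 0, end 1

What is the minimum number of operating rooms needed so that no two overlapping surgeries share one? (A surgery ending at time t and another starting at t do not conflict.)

Count concurrent intervals with a sweep; the peak is the room count.
Events (time:±→running): 0:+→1 0:+→2 0:+→3 … peak 3.

3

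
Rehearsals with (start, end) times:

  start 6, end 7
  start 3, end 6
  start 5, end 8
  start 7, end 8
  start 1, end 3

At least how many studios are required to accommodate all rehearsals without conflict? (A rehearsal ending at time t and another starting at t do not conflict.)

2

The answer is the maximum number of intervals overlapping at any instant.
Events (time:±→running): 1:+→1 3:-→0 3:+→1 5:+→2 … peak 2.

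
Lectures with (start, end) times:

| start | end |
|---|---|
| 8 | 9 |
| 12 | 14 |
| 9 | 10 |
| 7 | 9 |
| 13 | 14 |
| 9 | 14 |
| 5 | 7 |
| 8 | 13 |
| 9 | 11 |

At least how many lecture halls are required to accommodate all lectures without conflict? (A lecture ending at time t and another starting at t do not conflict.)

4

Events (time:±→running): 5:+→1 7:-→0 7:+→1 8:+→2 8:+→3 9:-→2 9:-→1 9:+→2 9:+→3 9:+→4 … peak 4.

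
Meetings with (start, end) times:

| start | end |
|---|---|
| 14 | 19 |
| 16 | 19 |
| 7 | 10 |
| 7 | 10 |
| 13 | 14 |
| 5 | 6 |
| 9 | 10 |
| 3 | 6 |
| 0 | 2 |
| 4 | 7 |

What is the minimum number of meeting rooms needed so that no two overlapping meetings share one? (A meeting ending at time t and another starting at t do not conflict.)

3

The answer is the maximum number of intervals overlapping at any instant.
starts: [0, 3, 4, 5, 7, 7, 9, 13, 14, 16]
ends:   [2, 6, 6, 7, 10, 10, 10, 14, 19, 19]
s0→1 e2→0 s3→1 s4→2 s5→3  — peak 3.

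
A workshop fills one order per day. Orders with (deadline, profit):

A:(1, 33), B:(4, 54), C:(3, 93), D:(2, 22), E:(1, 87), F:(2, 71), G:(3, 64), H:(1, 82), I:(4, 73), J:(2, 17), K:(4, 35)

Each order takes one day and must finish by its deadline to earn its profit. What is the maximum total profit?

324

By profit: C(d3,93), E(d1,87), H(d1,82), I(d4,73), F(d2,71), G(d3,64), B(d4,54), K(d4,35), A(d1,33), D(d2,22), J(d2,17)
C→slot 3; E→slot 1; H skipped; I→slot 4; F→slot 2; G skipped; B skipped; K skipped; A skipped; D skipped; J skipped.
Profit = 87 + 71 + 93 + 73 = 324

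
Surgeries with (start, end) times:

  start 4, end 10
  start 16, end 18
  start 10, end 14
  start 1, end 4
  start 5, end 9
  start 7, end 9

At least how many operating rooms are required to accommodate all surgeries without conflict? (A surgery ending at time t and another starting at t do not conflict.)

3

Count concurrent intervals with a sweep; the peak is the room count.
Events (time:±→running): 1:+→1 4:-→0 4:+→1 5:+→2 7:+→3 … peak 3.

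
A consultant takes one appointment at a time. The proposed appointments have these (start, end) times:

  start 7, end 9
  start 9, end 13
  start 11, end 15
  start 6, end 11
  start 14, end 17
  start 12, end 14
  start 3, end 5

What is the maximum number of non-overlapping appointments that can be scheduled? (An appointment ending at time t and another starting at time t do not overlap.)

Greedy by earliest finish: after sorting by end time, pick each interval compatible with the last pick.
Sorted by end: (3,5)  (7,9)  (6,11)  (9,13)  (12,14)  (11,15)  (14,17)
take (3,5); take (7,9); skip (6,11); take (9,13); skip (12,14); skip (11,15); take (14,17).
Selected 4 appointments.

4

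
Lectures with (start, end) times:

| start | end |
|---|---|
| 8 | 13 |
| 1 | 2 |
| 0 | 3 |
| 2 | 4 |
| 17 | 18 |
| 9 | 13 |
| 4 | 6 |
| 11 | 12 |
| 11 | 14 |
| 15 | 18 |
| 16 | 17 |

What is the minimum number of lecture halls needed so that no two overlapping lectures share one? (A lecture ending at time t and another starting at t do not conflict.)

4

Events (time:±→running): 0:+→1 1:+→2 2:-→1 2:+→2 3:-→1 4:-→0 4:+→1 6:-→0 8:+→1 9:+→2 11:+→3 11:+→4 … peak 4.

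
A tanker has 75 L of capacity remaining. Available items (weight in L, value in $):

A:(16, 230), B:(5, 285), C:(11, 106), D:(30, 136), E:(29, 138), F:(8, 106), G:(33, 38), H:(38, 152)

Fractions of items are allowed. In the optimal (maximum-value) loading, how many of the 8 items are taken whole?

5

Sort by value per unit weight and fill in that order.
Order: B (285/5=57.00) > A (230/16=14.38) > F (106/8=13.25) > C (106/11=9.64) > E (138/29=4.76) > D (136/30=4.53) > H (152/38=4.00) > G (38/33=1.15)
Fill: take B (5 @ 285) → take A (16 @ 230) → take F (8 @ 106) → take C (11 @ 106) → take E (29 @ 138) → take 6/30 of D → 27.20; 75/75 used.
5 item(s) taken whole; one partial (take 6/30 of D).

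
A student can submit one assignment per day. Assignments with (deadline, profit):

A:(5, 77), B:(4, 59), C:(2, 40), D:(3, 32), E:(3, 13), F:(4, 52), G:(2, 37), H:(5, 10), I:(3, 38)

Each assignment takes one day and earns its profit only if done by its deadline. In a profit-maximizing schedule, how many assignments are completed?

Sort by profit descending; place each in the latest free slot ≤ its deadline.
Profit order: A=77 B=59 F=52 C=40 I=38 G=37 D=32 E=13 H=10
Assign: A→slot 5, B→slot 4, F→slot 3, C→slot 2, I→slot 1, G skipped, D skipped, E skipped, H skipped.
Slots: [1:I] [2:C] [3:F] [4:B] [5:A]
5 of 9 scheduled.

5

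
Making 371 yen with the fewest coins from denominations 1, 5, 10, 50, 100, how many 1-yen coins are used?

1

Use the largest denomination that fits, subtract, and repeat.
371 − 3×100→71 − 1×50→21 − 2×10→1 − 1×1→0
Count of 1: 1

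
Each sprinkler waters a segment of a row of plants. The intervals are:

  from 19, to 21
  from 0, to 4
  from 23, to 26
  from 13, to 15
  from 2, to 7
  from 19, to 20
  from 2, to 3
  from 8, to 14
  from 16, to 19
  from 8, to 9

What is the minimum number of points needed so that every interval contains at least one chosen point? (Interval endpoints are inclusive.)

5

Sort by right endpoint; whenever an interval is uncovered, place a point at its right end.
By right end: [2,3]  [0,4]  [2,7]  [8,9]  [8,14]  [13,15]  [16,19]  [19,20]  [19,21]  [23,26]
[2,3] uncovered → point at 3; [8,9] uncovered → point at 9; [13,15] uncovered → point at 15; [16,19] uncovered → point at 19; [23,26] uncovered → point at 26.
Points: 3, 9, 15, 19, 26 (5 total).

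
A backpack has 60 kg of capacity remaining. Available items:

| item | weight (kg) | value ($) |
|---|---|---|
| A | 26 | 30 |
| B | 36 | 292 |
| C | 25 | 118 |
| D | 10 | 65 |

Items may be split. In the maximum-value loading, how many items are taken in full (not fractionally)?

2

Greedy by value/weight ratio, highest first.
Ratios (sorted): B 8.11, D 6.50, C 4.72, A 1.15
take B (36 @ 292); take D (10 @ 65); take 14/25 of C → 66.08. Capacity used 60/60.
2 item(s) taken whole; one partial (take 14/25 of C).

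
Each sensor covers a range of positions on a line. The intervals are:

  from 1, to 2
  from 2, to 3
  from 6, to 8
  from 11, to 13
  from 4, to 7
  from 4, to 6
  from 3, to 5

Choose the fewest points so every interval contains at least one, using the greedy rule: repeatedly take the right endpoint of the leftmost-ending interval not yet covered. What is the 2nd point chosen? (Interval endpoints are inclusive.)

5

By right end: [1,2]  [2,3]  [3,5]  [4,6]  [4,7]  [6,8]  [11,13]
[1,2] uncovered → point at 2; [3,5] uncovered → point at 5; [6,8] uncovered → point at 8; [11,13] uncovered → point at 13.
Points: 2, 5, 8, 13 (4 total).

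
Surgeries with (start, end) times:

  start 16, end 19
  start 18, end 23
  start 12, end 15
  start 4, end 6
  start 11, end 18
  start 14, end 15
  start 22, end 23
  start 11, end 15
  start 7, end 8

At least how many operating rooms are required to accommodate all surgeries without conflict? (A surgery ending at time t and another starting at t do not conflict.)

4

The answer is the maximum number of intervals overlapping at any instant.
Events (time:±→running): 4:+→1 6:-→0 7:+→1 8:-→0 11:+→1 11:+→2 12:+→3 14:+→4 … peak 4.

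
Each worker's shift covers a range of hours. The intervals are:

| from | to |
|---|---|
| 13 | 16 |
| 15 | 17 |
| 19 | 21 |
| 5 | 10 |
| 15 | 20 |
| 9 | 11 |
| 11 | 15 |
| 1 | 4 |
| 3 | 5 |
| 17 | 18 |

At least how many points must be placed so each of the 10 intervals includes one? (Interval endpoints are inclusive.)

5

Process intervals by earliest right end; each time one isn't hit yet, stab at its right endpoint.
Sorted: [1,4] [3,5] [5,10] [9,11] [11,15] [13,16] [15,17] [17,18] [15,20] [19,21]
{[1,4],[3,5]} hit by 4; {[5,10],[9,11]} hit by 10; {[11,15],[13,16],[15,17]} hit by 15; {[17,18],[15,20]} hit by 18; {[19,21]} hit by 21.
Points: 4, 10, 15, 18, 21 (5 total).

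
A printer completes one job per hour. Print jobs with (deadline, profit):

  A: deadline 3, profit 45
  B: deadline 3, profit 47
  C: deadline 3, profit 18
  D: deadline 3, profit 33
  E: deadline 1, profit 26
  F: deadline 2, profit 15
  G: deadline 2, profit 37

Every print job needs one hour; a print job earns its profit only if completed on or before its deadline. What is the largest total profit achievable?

Sort by profit descending; place each in the latest free slot ≤ its deadline.
By profit: B(d3,47), A(d3,45), G(d2,37), D(d3,33), E(d1,26), C(d3,18), F(d2,15)
B→slot 3; A→slot 2; G→slot 1; D skipped; E skipped; C skipped; F skipped.
Profit = 37 + 45 + 47 = 129

129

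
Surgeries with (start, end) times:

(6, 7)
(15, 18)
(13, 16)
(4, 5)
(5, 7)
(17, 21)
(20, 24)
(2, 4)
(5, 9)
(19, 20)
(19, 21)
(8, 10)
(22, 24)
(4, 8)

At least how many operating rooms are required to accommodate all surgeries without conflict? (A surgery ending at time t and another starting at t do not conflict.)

4

Count concurrent intervals with a sweep; the peak is the room count.
Events (time:±→running): 2:+→1 4:-→0 4:+→1 4:+→2 5:-→1 5:+→2 5:+→3 6:+→4 … peak 4.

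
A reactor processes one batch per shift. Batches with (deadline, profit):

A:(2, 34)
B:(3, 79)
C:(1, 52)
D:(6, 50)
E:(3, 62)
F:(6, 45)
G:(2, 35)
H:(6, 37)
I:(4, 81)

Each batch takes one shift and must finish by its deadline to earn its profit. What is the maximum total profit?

Take jobs in profit order; each goes to the latest open slot no later than its deadline.
Profit order: I=81 B=79 E=62 C=52 D=50 F=45 H=37 G=35 A=34
Assign: I→slot 4, B→slot 3, E→slot 2, C→slot 1, D→slot 6, F→slot 5, H skipped, G skipped, A skipped.
Slots: [1:C] [2:E] [3:B] [4:I] [5:F] [6:D]
Profit = 52 + 62 + 79 + 81 + 45 + 50 = 369

369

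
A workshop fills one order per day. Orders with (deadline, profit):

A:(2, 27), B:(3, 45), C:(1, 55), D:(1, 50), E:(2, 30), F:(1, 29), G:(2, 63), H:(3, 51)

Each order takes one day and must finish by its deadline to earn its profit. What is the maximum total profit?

169

By profit: G(d2,63), C(d1,55), H(d3,51), D(d1,50), B(d3,45), E(d2,30), F(d1,29), A(d2,27)
G→slot 2; C→slot 1; H→slot 3; D skipped; B skipped; E skipped; F skipped; A skipped.
Profit = 55 + 63 + 51 = 169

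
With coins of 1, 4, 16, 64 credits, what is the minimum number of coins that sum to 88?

Use the largest denomination that fits, subtract, and repeat.
88 − 1×64→24 − 1×16→8 − 2×4→0
Total coins = 1 + 1 + 2 = 4

4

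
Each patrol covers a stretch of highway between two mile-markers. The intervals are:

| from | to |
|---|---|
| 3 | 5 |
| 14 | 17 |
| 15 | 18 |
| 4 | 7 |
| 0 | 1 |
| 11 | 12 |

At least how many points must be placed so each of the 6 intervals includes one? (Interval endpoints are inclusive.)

Process intervals by earliest right end; each time one isn't hit yet, stab at its right endpoint.
By right end: [0,1]  [3,5]  [4,7]  [11,12]  [14,17]  [15,18]
[0,1] uncovered → point at 1; [3,5] uncovered → point at 5; [11,12] uncovered → point at 12; [14,17] uncovered → point at 17.
Points: 1, 5, 12, 17 (4 total).

4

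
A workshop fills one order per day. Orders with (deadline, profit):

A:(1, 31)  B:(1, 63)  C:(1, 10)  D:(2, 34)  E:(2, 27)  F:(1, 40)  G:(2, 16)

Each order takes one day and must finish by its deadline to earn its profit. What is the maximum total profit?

97

Profit order: B=63 F=40 D=34 A=31 E=27 G=16 C=10
Assign: B→slot 1, F skipped, D→slot 2, A skipped, E skipped, G skipped, C skipped.
Slots: [1:B] [2:D]
Profit = 63 + 34 = 97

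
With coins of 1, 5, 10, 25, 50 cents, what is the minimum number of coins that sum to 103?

103 = 2×50 + 3×1
Total coins = 2 + 3 = 5

5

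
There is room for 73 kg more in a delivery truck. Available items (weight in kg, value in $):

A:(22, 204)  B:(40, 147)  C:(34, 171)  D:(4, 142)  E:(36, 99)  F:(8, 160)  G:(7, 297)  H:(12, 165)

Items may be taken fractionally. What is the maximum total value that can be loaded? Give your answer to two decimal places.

1068.59

Greedy by value/weight ratio, highest first.
Order: G (297/7=42.43) > D (142/4=35.50) > F (160/8=20.00) > H (165/12=13.75) > A (204/22=9.27) > C (171/34=5.03) > B (147/40=3.67) > E (99/36=2.75)
Fill: take G (7 @ 297) → take D (4 @ 142) → take F (8 @ 160) → take H (12 @ 165) → take A (22 @ 204) → take 20/34 of C → 100.59; 73/73 used.
Total value = 1068.59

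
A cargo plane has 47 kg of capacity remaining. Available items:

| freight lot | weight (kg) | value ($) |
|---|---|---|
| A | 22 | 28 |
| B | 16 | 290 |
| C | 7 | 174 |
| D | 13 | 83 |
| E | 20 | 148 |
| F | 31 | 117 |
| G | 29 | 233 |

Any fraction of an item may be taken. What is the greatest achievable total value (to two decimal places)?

Order: C (174/7=24.86) > B (290/16=18.12) > G (233/29=8.03) > E (148/20=7.40) > D (83/13=6.38) > F (117/31=3.77) > A (28/22=1.27)
Fill: take C (7 @ 174) → take B (16 @ 290) → take 24/29 of G → 192.83; 47/47 used.
Total value = 656.83

656.83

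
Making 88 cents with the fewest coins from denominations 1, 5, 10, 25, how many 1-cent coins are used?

3

Greedy: take as many of the largest coin as possible, then repeat with the remainder.
88 = 3×25 + 1×10 + 3×1
Count of 1: 3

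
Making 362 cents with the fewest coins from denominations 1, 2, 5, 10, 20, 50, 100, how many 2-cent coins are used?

Greedy: take as many of the largest coin as possible, then repeat with the remainder.
362 − 3×100→62 − 1×50→12 − 1×10→2 − 1×2→0
Count of 2: 1

1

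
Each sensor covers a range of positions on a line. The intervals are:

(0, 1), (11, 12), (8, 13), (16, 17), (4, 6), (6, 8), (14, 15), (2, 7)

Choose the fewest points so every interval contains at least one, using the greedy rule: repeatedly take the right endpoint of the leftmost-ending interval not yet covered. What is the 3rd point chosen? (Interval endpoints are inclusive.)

By right end: [0,1]  [4,6]  [2,7]  [6,8]  [11,12]  [8,13]  [14,15]  [16,17]
[0,1] uncovered → point at 1; [4,6] uncovered → point at 6; [11,12] uncovered → point at 12; [14,15] uncovered → point at 15; [16,17] uncovered → point at 17.
Points: 1, 6, 12, 15, 17 (5 total).

12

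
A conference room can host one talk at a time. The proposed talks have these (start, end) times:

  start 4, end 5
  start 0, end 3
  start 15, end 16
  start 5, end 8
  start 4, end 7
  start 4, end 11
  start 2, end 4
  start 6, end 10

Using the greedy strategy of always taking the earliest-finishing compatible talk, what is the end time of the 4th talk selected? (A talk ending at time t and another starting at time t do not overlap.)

Sorted by end: (0,3)  (2,4)  (4,5)  (4,7)  (5,8)  (6,10)  (4,11)  (15,16)
take (0,3); skip (2,4); take (4,5); take (5,8); skip (4,11); take (15,16).
Selected: (0,3) (4,5) (5,8) (15,16)

16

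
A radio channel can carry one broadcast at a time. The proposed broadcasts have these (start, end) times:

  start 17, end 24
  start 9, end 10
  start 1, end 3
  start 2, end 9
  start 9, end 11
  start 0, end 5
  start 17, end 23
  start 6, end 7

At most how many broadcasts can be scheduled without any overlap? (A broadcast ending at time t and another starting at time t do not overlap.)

4

Sorted by end: (1,3)  (0,5)  (6,7)  (2,9)  (9,10)  (9,11)  (17,23)  (17,24)
take (1,3); take (6,7); skip (2,9); take (9,10); skip (9,11); take (17,23).
Selected 4 broadcasts.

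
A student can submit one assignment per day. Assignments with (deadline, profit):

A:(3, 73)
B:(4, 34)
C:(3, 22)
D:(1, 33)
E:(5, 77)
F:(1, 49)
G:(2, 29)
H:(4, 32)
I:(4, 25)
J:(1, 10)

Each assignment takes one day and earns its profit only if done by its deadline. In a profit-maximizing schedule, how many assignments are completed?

5

Take jobs in profit order; each goes to the latest open slot no later than its deadline.
By profit: E(d5,77), A(d3,73), F(d1,49), B(d4,34), D(d1,33), H(d4,32), G(d2,29), I(d4,25), C(d3,22), J(d1,10)
E→slot 5; A→slot 3; F→slot 1; B→slot 4; D skipped; H→slot 2; G skipped; I skipped; C skipped; J skipped.
5 of 10 scheduled.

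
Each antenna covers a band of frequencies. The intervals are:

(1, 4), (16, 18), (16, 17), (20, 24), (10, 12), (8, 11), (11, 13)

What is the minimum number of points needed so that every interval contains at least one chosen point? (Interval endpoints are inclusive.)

4

Sort by right endpoint; whenever an interval is uncovered, place a point at its right end.
By right end: [1,4]  [8,11]  [10,12]  [11,13]  [16,17]  [16,18]  [20,24]
[1,4] uncovered → point at 4; [8,11] uncovered → point at 11; [16,17] uncovered → point at 17; [20,24] uncovered → point at 24.
Points: 4, 11, 17, 24 (4 total).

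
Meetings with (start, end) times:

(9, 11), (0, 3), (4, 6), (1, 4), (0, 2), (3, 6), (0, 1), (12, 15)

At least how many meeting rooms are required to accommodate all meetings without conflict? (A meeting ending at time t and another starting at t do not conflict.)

3

starts: [0, 0, 0, 1, 3, 4, 9, 12]
ends:   [1, 2, 3, 4, 6, 6, 11, 15]
s0→1 s0→2 s0→3  — peak 3.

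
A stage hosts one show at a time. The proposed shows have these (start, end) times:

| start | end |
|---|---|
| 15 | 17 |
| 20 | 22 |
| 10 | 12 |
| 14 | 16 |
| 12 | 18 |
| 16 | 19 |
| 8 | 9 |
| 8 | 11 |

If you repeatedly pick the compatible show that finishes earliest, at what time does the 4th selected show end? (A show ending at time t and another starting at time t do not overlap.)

19

Sort by end time and greedily take each interval whose start is ≥ the last chosen end.
By end time: (8,9), (8,11), (10,12), (14,16), (15,17), (12,18), (16,19), (20,22).
Pick (8,9); next start ≥ 9 → (10,12); next start ≥ 12 → (14,16); next start ≥ 16 → (16,19); next start ≥ 19 → (20,22).
Selected: (8,9) (10,12) (14,16) (16,19) (20,22)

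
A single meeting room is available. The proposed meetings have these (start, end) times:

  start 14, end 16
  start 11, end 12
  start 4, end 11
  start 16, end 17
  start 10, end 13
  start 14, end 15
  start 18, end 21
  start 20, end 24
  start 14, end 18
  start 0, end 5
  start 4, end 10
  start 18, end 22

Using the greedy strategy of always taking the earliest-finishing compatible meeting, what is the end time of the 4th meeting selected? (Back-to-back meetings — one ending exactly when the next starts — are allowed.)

Greedy by earliest finish: after sorting by end time, pick each interval compatible with the last pick.
By end time: (0,5), (4,10), (4,11), (11,12), (10,13), (14,15), (14,16), (16,17), (14,18), (18,21), (18,22), (20,24).
Pick (0,5); next start ≥ 5 → (11,12); next start ≥ 12 → (14,15); next start ≥ 15 → (16,17); next start ≥ 17 → (18,21).
Selected: (0,5) (11,12) (14,15) (16,17) (18,21)

17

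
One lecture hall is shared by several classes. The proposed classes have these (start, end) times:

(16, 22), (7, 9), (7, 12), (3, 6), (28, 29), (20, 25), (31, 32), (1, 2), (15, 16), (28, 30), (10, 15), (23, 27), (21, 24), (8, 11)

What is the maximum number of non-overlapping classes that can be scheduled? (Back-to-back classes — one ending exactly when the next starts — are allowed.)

9

Greedy by earliest finish: after sorting by end time, pick each interval compatible with the last pick.
By end time: (1,2), (3,6), (7,9), (8,11), (7,12), (10,15), (15,16), (16,22), (21,24), (20,25), (23,27), (28,29), (28,30), (31,32).
Pick (1,2); next start ≥ 2 → (3,6); next start ≥ 6 → (7,9); next start ≥ 9 → (10,15); next start ≥ 15 → (15,16); next start ≥ 16 → (16,22); next start ≥ 22 → (23,27); next start ≥ 27 → (28,29); next start ≥ 29 → (31,32).
Selected 9 classes.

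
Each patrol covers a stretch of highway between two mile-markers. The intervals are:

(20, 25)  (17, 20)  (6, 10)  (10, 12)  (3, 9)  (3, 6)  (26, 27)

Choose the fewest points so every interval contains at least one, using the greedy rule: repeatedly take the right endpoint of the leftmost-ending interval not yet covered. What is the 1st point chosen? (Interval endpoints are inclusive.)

6

Sort by right endpoint; whenever an interval is uncovered, place a point at its right end.
By right end: [3,6]  [3,9]  [6,10]  [10,12]  [17,20]  [20,25]  [26,27]
[3,6] uncovered → point at 6; [10,12] uncovered → point at 12; [17,20] uncovered → point at 20; [26,27] uncovered → point at 27.
Points: 6, 12, 20, 27 (4 total).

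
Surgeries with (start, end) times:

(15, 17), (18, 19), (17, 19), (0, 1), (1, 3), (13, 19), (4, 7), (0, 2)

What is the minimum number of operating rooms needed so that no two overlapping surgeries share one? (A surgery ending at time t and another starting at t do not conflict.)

starts: [0, 0, 1, 4, 13, 15, 17, 18]
ends:   [1, 2, 3, 7, 17, 19, 19, 19]
s0→1 s0→2 e1→1 s1→2 e2→1 e3→0 s4→1 e7→0 s13→1 s15→2 e17→1 s17→2 s18→3  — peak 3.

3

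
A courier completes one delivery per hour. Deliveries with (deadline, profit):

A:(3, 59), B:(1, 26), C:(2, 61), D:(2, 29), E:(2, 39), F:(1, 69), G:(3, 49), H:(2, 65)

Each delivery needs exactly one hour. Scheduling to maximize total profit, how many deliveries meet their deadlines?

3

Take jobs in profit order; each goes to the latest open slot no later than its deadline.
Profit order: F=69 H=65 C=61 A=59 G=49 E=39 D=29 B=26
Assign: F→slot 1, H→slot 2, C skipped, A→slot 3, G skipped, E skipped, D skipped, B skipped.
Slots: [1:F] [2:H] [3:A]
3 of 8 scheduled.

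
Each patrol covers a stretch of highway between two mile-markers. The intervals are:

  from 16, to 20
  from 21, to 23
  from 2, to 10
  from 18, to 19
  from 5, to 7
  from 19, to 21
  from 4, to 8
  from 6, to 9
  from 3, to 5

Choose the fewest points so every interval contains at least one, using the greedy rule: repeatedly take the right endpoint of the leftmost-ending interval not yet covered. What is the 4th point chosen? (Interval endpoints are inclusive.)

Sort by right endpoint; whenever an interval is uncovered, place a point at its right end.
Sorted: [3,5] [5,7] [4,8] [6,9] [2,10] [18,19] [16,20] [19,21] [21,23]
{[3,5],[5,7],[4,8]} hit by 5; {[6,9],[2,10]} hit by 9; {[18,19],[16,20],[19,21]} hit by 19; {[21,23]} hit by 23.
Points: 5, 9, 19, 23 (4 total).

23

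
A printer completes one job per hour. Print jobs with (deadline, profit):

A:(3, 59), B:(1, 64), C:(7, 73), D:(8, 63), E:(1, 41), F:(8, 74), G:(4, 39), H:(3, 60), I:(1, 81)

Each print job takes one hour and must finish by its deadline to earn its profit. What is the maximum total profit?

449

Take jobs in profit order; each goes to the latest open slot no later than its deadline.
Profit order: I=81 F=74 C=73 B=64 D=63 H=60 A=59 E=41 G=39
Assign: I→slot 1, F→slot 8, C→slot 7, B skipped, D→slot 6, H→slot 3, A→slot 2, E skipped, G→slot 4.
Slots: [1:I] [2:A] [3:H] [4:G] [6:D] [7:C] [8:F]
Profit = 81 + 59 + 60 + 39 + 63 + 73 + 74 = 449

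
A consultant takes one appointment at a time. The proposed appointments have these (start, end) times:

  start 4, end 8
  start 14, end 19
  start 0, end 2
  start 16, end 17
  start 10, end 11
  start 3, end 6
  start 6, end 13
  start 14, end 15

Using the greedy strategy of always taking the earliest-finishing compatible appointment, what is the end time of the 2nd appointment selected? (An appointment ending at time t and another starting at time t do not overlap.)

Greedy by earliest finish: after sorting by end time, pick each interval compatible with the last pick.
Sorted by end: (0,2)  (3,6)  (4,8)  (10,11)  (6,13)  (14,15)  (16,17)  (14,19)
take (0,2); take (3,6); skip (4,8); take (10,11); take (14,15); take (16,17).
Selected: (0,2) (3,6) (10,11) (14,15) (16,17)

6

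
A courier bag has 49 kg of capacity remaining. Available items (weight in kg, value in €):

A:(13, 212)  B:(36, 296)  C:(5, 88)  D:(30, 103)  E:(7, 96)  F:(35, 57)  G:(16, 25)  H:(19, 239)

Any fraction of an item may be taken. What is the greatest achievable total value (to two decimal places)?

676.11

Order: C (88/5=17.60) > A (212/13=16.31) > E (96/7=13.71) > H (239/19=12.58) > B (296/36=8.22) > D (103/30=3.43) > F (57/35=1.63) > G (25/16=1.56)
Fill: take C (5 @ 88) → take A (13 @ 212) → take E (7 @ 96) → take H (19 @ 239) → take 5/36 of B → 41.11; 49/49 used.
Total value = 676.11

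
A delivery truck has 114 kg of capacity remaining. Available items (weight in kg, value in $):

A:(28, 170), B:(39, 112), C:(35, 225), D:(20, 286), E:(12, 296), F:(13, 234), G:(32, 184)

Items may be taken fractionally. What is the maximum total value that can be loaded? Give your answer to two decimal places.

Sort by value per unit weight and fill in that order.
Order: E (296/12=24.67) > F (234/13=18.00) > D (286/20=14.30) > C (225/35=6.43) > A (170/28=6.07) > G (184/32=5.75) > B (112/39=2.87)
Fill: take E (12 @ 296) → take F (13 @ 234) → take D (20 @ 286) → take C (35 @ 225) → take A (28 @ 170) → take 6/32 of G → 34.50; 114/114 used.
Total value = 1245.50

1245.50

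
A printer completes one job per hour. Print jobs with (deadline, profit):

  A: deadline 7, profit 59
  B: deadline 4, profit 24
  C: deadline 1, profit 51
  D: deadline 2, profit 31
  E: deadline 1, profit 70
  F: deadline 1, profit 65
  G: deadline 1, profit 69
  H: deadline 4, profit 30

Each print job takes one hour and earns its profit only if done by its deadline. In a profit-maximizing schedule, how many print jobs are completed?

5

By profit: E(d1,70), G(d1,69), F(d1,65), A(d7,59), C(d1,51), D(d2,31), H(d4,30), B(d4,24)
E→slot 1; G skipped; F skipped; A→slot 7; C skipped; D→slot 2; H→slot 4; B→slot 3.
5 of 8 scheduled.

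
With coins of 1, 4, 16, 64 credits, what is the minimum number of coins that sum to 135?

Use the largest denomination that fits, subtract, and repeat.
135 − 2×64→7 − 1×4→3 − 3×1→0
Total coins = 2 + 1 + 3 = 6

6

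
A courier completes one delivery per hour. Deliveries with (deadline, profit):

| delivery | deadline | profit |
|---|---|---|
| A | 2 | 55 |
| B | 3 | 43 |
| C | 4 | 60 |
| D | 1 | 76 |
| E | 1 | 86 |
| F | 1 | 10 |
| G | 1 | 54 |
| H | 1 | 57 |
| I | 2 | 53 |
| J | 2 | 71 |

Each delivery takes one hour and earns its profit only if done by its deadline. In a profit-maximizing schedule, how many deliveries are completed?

Take jobs in profit order; each goes to the latest open slot no later than its deadline.
Profit order: E=86 D=76 J=71 C=60 H=57 A=55 G=54 I=53 B=43 F=10
Assign: E→slot 1, D skipped, J→slot 2, C→slot 4, H skipped, A skipped, G skipped, I skipped, B→slot 3, F skipped.
Slots: [1:E] [2:J] [3:B] [4:C]
4 of 10 scheduled.

4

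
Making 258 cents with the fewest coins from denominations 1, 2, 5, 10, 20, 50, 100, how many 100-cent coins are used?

Greedy: take as many of the largest coin as possible, then repeat with the remainder.
258 − 2×100→58 − 1×50→8 − 1×5→3 − 1×2→1 − 1×1→0
Count of 100: 2

2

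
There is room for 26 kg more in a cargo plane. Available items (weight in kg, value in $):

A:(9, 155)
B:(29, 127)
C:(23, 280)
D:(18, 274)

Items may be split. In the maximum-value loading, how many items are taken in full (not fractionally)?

1

Sort by value per unit weight and fill in that order.
Order: A (155/9=17.22) > D (274/18=15.22) > C (280/23=12.17) > B (127/29=4.38)
Fill: take A (9 @ 155) → take 17/18 of D → 258.78; 26/26 used.
1 item(s) taken whole; one partial (take 17/18 of D).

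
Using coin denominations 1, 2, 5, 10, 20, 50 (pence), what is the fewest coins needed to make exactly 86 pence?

86 − 1×50→36 − 1×20→16 − 1×10→6 − 1×5→1 − 1×1→0
Total coins = 1 + 1 + 1 + 1 + 1 = 5

5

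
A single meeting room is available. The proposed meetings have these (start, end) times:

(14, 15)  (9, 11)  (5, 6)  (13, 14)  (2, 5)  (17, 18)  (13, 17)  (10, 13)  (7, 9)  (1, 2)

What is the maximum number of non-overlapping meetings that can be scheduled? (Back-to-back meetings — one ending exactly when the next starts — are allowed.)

8

Sorted by end: (1,2)  (2,5)  (5,6)  (7,9)  (9,11)  (10,13)  (13,14)  (14,15)  (13,17)  (17,18)
take (1,2); take (2,5); take (5,6); take (7,9); take (9,11); skip (10,13); take (13,14); take (14,15); skip (13,17); take (17,18).
Selected 8 meetings.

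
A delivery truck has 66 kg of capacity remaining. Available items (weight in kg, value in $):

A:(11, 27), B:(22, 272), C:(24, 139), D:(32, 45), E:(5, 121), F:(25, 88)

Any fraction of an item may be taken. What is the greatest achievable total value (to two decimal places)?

584.80

Order: E (121/5=24.20) > B (272/22=12.36) > C (139/24=5.79) > F (88/25=3.52) > A (27/11=2.45) > D (45/32=1.41)
Fill: take E (5 @ 121) → take B (22 @ 272) → take C (24 @ 139) → take 15/25 of F → 52.80; 66/66 used.
Total value = 584.80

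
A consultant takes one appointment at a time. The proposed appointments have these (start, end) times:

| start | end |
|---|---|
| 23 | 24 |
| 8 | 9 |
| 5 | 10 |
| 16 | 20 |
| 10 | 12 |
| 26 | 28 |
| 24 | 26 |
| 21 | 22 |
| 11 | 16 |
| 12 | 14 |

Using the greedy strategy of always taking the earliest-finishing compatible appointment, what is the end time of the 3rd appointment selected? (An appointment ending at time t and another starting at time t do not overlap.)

Sorted by end: (8,9)  (5,10)  (10,12)  (12,14)  (11,16)  (16,20)  (21,22)  (23,24)  (24,26)  (26,28)
take (8,9); skip (5,10); take (10,12); take (12,14); take (16,20); take (21,22); take (23,24); take (24,26); take (26,28).
Selected: (8,9) (10,12) (12,14) (16,20) (21,22) (23,24) (24,26) (26,28)

14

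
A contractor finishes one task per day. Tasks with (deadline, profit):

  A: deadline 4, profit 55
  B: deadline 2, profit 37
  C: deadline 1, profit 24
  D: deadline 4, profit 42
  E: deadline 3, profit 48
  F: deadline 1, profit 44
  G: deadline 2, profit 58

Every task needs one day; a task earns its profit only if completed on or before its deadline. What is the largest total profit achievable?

Take jobs in profit order; each goes to the latest open slot no later than its deadline.
Profit order: G=58 A=55 E=48 F=44 D=42 B=37 C=24
Assign: G→slot 2, A→slot 4, E→slot 3, F→slot 1, D skipped, B skipped, C skipped.
Slots: [1:F] [2:G] [3:E] [4:A]
Profit = 44 + 58 + 48 + 55 = 205

205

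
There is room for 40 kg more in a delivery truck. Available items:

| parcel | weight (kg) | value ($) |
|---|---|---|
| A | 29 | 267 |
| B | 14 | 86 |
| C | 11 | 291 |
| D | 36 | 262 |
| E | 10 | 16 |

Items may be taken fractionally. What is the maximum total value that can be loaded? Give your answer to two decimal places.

558.00

Ratios (sorted): C 26.45, A 9.21, D 7.28, B 6.14, E 1.60
take C (11 @ 291); take A (29 @ 267). Capacity used 40/40.
Total value = 558.00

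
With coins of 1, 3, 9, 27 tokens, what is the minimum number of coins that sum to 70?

70 − 2×27→16 − 1×9→7 − 2×3→1 − 1×1→0
Total coins = 2 + 1 + 2 + 1 = 6

6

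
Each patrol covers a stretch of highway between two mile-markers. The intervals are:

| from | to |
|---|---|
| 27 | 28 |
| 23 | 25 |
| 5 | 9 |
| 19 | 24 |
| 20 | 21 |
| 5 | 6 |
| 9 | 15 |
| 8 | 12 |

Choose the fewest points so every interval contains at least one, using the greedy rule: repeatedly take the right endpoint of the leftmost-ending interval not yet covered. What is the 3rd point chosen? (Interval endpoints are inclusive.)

Process intervals by earliest right end; each time one isn't hit yet, stab at its right endpoint.
By right end: [5,6]  [5,9]  [8,12]  [9,15]  [20,21]  [19,24]  [23,25]  [27,28]
[5,6] uncovered → point at 6; [8,12] uncovered → point at 12; [20,21] uncovered → point at 21; [23,25] uncovered → point at 25; [27,28] uncovered → point at 28.
Points: 6, 12, 21, 25, 28 (5 total).

21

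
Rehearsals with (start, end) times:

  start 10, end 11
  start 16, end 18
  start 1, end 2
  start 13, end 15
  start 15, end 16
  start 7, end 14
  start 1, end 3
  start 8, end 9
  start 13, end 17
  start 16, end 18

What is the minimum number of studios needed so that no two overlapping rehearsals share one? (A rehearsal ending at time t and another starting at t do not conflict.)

starts: [1, 1, 7, 8, 10, 13, 13, 15, 16, 16]
ends:   [2, 3, 9, 11, 14, 15, 16, 17, 18, 18]
s1→1 s1→2 e2→1 e3→0 s7→1 s8→2 e9→1 s10→2 e11→1 s13→2 s13→3  — peak 3.

3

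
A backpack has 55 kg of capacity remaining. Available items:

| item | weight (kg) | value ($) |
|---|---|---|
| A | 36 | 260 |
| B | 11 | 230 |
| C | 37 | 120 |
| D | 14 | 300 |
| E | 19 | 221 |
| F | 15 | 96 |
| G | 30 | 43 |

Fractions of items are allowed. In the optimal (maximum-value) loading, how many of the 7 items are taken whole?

Order: D (300/14=21.43) > B (230/11=20.91) > E (221/19=11.63) > A (260/36=7.22) > F (96/15=6.40) > C (120/37=3.24) > G (43/30=1.43)
Fill: take D (14 @ 300) → take B (11 @ 230) → take E (19 @ 221) → take 11/36 of A → 79.44; 55/55 used.
3 item(s) taken whole; one partial (take 11/36 of A).

3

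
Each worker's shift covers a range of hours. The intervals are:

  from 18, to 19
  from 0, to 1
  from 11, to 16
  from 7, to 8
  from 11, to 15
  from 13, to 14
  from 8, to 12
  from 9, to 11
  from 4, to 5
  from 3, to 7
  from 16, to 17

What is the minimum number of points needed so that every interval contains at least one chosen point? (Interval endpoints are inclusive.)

7

By right end: [0,1]  [4,5]  [3,7]  [7,8]  [9,11]  [8,12]  [13,14]  [11,15]  [11,16]  [16,17]  [18,19]
[0,1] uncovered → point at 1; [4,5] uncovered → point at 5; [7,8] uncovered → point at 8; [9,11] uncovered → point at 11; [13,14] uncovered → point at 14; [16,17] uncovered → point at 17; [18,19] uncovered → point at 19.
Points: 1, 5, 8, 11, 14, 17, 19 (7 total).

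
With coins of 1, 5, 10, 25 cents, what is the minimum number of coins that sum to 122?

Use the largest denomination that fits, subtract, and repeat.
122 − 4×25→22 − 2×10→2 − 2×1→0
Total coins = 4 + 2 + 2 = 8

8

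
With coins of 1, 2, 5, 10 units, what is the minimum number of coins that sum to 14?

Use the largest denomination that fits, subtract, and repeat.
14 = 1×10 + 2×2
Total coins = 1 + 2 = 3

3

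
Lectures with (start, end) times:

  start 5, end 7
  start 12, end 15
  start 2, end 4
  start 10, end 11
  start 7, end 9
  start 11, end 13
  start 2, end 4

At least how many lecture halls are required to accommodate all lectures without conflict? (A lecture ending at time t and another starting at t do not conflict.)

Events (time:±→running): 2:+→1 2:+→2 … peak 2.

2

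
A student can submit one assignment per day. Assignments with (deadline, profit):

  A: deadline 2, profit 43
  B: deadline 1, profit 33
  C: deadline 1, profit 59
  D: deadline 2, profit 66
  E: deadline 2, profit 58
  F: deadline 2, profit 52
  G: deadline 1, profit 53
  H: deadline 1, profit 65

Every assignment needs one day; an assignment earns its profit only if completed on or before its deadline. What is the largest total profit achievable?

Profit order: D=66 H=65 C=59 E=58 G=53 F=52 A=43 B=33
Assign: D→slot 2, H→slot 1, C skipped, E skipped, G skipped, F skipped, A skipped, B skipped.
Slots: [1:H] [2:D]
Profit = 65 + 66 = 131

131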